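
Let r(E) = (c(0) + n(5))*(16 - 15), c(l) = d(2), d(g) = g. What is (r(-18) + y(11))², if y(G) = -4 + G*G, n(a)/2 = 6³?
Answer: 303601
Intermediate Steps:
n(a) = 432 (n(a) = 2*6³ = 2*216 = 432)
y(G) = -4 + G²
c(l) = 2
r(E) = 434 (r(E) = (2 + 432)*(16 - 15) = 434*1 = 434)
(r(-18) + y(11))² = (434 + (-4 + 11²))² = (434 + (-4 + 121))² = (434 + 117)² = 551² = 303601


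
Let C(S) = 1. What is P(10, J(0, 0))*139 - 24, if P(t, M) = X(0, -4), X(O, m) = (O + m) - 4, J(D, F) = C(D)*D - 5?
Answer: -1136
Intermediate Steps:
J(D, F) = -5 + D (J(D, F) = 1*D - 5 = D - 5 = -5 + D)
X(O, m) = -4 + O + m
P(t, M) = -8 (P(t, M) = -4 + 0 - 4 = -8)
P(10, J(0, 0))*139 - 24 = -8*139 - 24 = -1112 - 24 = -1136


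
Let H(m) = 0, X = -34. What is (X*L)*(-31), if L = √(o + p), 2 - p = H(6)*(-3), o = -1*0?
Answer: 1054*√2 ≈ 1490.6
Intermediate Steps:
o = 0
p = 2 (p = 2 - 0*(-3) = 2 - 1*0 = 2 + 0 = 2)
L = √2 (L = √(0 + 2) = √2 ≈ 1.4142)
(X*L)*(-31) = -34*√2*(-31) = 1054*√2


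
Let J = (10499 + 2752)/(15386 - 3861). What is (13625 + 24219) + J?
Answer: 436165351/11525 ≈ 37845.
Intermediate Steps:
J = 13251/11525 ≈ 1.1498
(13625 + 24219) + J = (13625 + 24219) + 13251/11525 = 37844 + 13251/11525 = 436165351/11525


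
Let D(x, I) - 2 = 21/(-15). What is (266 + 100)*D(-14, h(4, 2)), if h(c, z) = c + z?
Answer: 1098/5 ≈ 219.60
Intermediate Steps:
D(x, I) = ⅗ (D(x, I) = 2 + 21/(-15) = 2 + 21*(-1/15) = 2 - 7/5 = ⅗)
(266 + 100)*D(-14, h(4, 2)) = (266 + 100)*(⅗) = 366*(⅗) = 1098/5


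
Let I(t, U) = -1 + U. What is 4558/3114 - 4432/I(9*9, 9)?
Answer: -860299/1557 ≈ -552.54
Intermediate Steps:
4558/3114 - 4432/I(9*9, 9) = 4558/3114 - 4432/(-1 + 9) = 4558*(1/3114) - 4432/8 = 2279/1557 - 4432*⅛ = 2279/1557 - 554 = -860299/1557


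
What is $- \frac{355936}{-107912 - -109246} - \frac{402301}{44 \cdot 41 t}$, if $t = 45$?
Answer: $- \frac{14715777007}{54147060} \approx -271.77$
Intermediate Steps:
$- \frac{355936}{-107912 - -109246} - \frac{402301}{44 \cdot 41 t} = - \frac{355936}{-107912 - -109246} - \frac{402301}{44 \cdot 41 \cdot 45} = - \frac{355936}{-107912 + 109246} - \frac{402301}{1804 \cdot 45} = - \frac{355936}{1334} - \frac{402301}{81180} = \left(-355936\right) \frac{1}{1334} - \frac{402301}{81180} = - \frac{177968}{667} - \frac{402301}{81180} = - \frac{14715777007}{54147060}$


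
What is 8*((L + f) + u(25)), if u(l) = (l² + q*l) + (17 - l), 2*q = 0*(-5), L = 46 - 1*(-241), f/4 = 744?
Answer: 31040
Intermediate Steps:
f = 2976 (f = 4*744 = 2976)
L = 287 (L = 46 + 241 = 287)
q = 0 (q = (0*(-5))/2 = (½)*0 = 0)
u(l) = 17 + l² - l (u(l) = (l² + 0*l) + (17 - l) = (l² + 0) + (17 - l) = l² + (17 - l) = 17 + l² - l)
8*((L + f) + u(25)) = 8*((287 + 2976) + (17 + 25² - 1*25)) = 8*(3263 + (17 + 625 - 25)) = 8*(3263 + 617) = 8*3880 = 31040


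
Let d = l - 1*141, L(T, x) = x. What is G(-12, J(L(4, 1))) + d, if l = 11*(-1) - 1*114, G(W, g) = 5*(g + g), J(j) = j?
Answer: -256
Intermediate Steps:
G(W, g) = 10*g (G(W, g) = 5*(2*g) = 10*g)
l = -125 (l = -11 - 114 = -125)
d = -266 (d = -125 - 1*141 = -125 - 141 = -266)
G(-12, J(L(4, 1))) + d = 10*1 - 266 = 10 - 266 = -256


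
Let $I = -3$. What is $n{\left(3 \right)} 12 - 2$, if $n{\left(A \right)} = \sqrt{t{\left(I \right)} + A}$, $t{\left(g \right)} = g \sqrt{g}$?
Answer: $-2 + 12 \sqrt{3 - 3 i \sqrt{3}} \approx 23.456 - 14.697 i$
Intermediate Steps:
$t{\left(g \right)} = g^{\frac{3}{2}}$
$n{\left(A \right)} = \sqrt{A - 3 i \sqrt{3}}$ ($n{\left(A \right)} = \sqrt{\left(-3\right)^{\frac{3}{2}} + A} = \sqrt{- 3 i \sqrt{3} + A} = \sqrt{A - 3 i \sqrt{3}}$)
$n{\left(3 \right)} 12 - 2 = \sqrt{3 - 3 i \sqrt{3}} \cdot 12 - 2 = 12 \sqrt{3 - 3 i \sqrt{3}} - 2 = -2 + 12 \sqrt{3 - 3 i \sqrt{3}}$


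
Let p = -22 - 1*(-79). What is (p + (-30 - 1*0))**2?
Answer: 729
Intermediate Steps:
p = 57 (p = -22 + 79 = 57)
(p + (-30 - 1*0))**2 = (57 + (-30 - 1*0))**2 = (57 + (-30 + 0))**2 = (57 - 30)**2 = 27**2 = 729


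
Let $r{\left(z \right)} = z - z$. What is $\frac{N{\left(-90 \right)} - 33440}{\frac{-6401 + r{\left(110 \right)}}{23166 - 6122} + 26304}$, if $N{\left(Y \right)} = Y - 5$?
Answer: $- \frac{114314108}{89663795} \approx -1.2749$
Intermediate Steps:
$r{\left(z \right)} = 0$
$N{\left(Y \right)} = -5 + Y$ ($N{\left(Y \right)} = Y - 5 = -5 + Y$)
$\frac{N{\left(-90 \right)} - 33440}{\frac{-6401 + r{\left(110 \right)}}{23166 - 6122} + 26304} = \frac{\left(-5 - 90\right) - 33440}{\frac{-6401 + 0}{23166 - 6122} + 26304} = \frac{-95 - 33440}{- \frac{6401}{17044} + 26304} = - \frac{33535}{\left(-6401\right) \frac{1}{17044} + 26304} = - \frac{33535}{- \frac{6401}{17044} + 26304} = - \frac{33535}{\frac{448318975}{17044}} = \left(-33535\right) \frac{17044}{448318975} = - \frac{114314108}{89663795}$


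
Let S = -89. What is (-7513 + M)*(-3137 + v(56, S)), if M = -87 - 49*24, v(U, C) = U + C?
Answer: 27819920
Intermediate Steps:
v(U, C) = C + U
M = -1263 (M = -87 - 1176 = -1263)
(-7513 + M)*(-3137 + v(56, S)) = (-7513 - 1263)*(-3137 + (-89 + 56)) = -8776*(-3137 - 33) = -8776*(-3170) = 27819920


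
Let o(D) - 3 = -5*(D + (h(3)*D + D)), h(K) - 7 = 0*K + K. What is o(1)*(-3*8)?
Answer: 1368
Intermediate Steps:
h(K) = 7 + K (h(K) = 7 + (0*K + K) = 7 + (0 + K) = 7 + K)
o(D) = 3 - 60*D (o(D) = 3 - 5*(D + ((7 + 3)*D + D)) = 3 - 5*(D + (10*D + D)) = 3 - 5*(D + 11*D) = 3 - 60*D)
o(1)*(-3*8) = (3 - 60*1)*(-3*8) = (3 - 60)*(-24) = -57*(-24) = 1368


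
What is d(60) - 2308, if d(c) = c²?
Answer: 1292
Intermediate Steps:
d(60) - 2308 = 60² - 2308 = 3600 - 2308 = 1292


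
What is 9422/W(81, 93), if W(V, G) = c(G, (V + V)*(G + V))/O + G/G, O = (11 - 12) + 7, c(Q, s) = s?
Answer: 9422/4699 ≈ 2.0051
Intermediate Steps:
O = 6 (O = -1 + 7 = 6)
W(V, G) = 1 + V*(G + V)/3 (W(V, G) = ((V + V)*(G + V))/6 + G/G = ((2*V)*(G + V))*(1/6) + 1 = (2*V*(G + V))*(1/6) + 1 = V*(G + V)/3 + 1 = 1 + V*(G + V)/3)
9422/W(81, 93) = 9422/(1 + (1/3)*81*(93 + 81)) = 9422/(1 + (1/3)*81*174) = 9422/(1 + 4698) = 9422/4699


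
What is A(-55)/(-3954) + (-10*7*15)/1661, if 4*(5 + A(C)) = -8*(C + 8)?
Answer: -4299529/6567594 ≈ -0.65466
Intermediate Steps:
A(C) = -21 - 2*C (A(C) = -5 + (-8*(C + 8))/4 = -5 + (-8*(8 + C))/4 = -5 + (-64 - 8*C)/4 = -5 + (-16 - 2*C) = -21 - 2*C)
A(-55)/(-3954) + (-10*7*15)/1661 = (-21 - 2*(-55))/(-3954) + (-10*7*15)/1661 = (-21 + 110)*(-1/3954) - 70*15*(1/1661) = 89*(-1/3954) - 1050*1/1661 = -89/3954 - 1050/1661 = -4299529/6567594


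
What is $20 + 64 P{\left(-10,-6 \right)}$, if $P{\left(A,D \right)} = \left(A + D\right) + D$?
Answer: $-1388$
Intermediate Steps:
$P{\left(A,D \right)} = A + 2 D$
$20 + 64 P{\left(-10,-6 \right)} = 20 + 64 \left(-10 + 2 \left(-6\right)\right) = 20 + 64 \left(-10 - 12\right) = 20 + 64 \left(-22\right) = 20 - 1408 = -1388$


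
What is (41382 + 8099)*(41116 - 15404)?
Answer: 1272255472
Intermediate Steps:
(41382 + 8099)*(41116 - 15404) = 49481*25712 = 1272255472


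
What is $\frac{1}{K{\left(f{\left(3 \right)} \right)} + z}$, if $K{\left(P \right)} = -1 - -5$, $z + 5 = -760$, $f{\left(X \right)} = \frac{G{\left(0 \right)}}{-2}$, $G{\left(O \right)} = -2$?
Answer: $- \frac{1}{761} \approx -0.0013141$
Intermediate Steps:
$f{\left(X \right)} = 1$ ($f{\left(X \right)} = - \frac{2}{-2} = \left(-2\right) \left(- \frac{1}{2}\right) = 1$)
$z = -765$ ($z = -5 - 760 = -765$)
$K{\left(P \right)} = 4$ ($K{\left(P \right)} = -1 + 5 = 4$)
$\frac{1}{K{\left(f{\left(3 \right)} \right)} + z} = \frac{1}{4 - 765} = \frac{1}{-761} = - \frac{1}{761}$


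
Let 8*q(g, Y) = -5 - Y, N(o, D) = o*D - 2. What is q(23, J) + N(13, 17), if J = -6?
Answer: 1753/8 ≈ 219.13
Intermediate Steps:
N(o, D) = -2 + D*o (N(o, D) = D*o - 2 = -2 + D*o)
q(g, Y) = -5/8 - Y/8 (q(g, Y) = (-5 - Y)/8 = -5/8 - Y/8)
q(23, J) + N(13, 17) = (-5/8 - ⅛*(-6)) + (-2 + 17*13) = (-5/8 + ¾) + (-2 + 221) = ⅛ + 219 = 1753/8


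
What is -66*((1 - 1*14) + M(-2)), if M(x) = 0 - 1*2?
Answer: 990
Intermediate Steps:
M(x) = -2 (M(x) = 0 - 2 = -2)
-66*((1 - 1*14) + M(-2)) = -66*((1 - 1*14) - 2) = -66*((1 - 14) - 2) = -66*(-13 - 2) = -66*(-15) = 990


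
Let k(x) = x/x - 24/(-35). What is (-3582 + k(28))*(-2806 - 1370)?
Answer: 523298736/35 ≈ 1.4951e+7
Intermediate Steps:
k(x) = 59/35 (k(x) = 1 - 24*(-1/35) = 1 + 24/35 = 59/35)
(-3582 + k(28))*(-2806 - 1370) = (-3582 + 59/35)*(-2806 - 1370) = -125311/35*(-4176) = 523298736/35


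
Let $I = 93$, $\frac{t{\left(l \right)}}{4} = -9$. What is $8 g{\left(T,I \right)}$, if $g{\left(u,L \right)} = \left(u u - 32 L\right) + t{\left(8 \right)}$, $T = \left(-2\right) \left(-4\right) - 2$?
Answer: $-23808$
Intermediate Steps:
$t{\left(l \right)} = -36$ ($t{\left(l \right)} = 4 \left(-9\right) = -36$)
$T = 6$ ($T = 8 - 2 = 6$)
$g{\left(u,L \right)} = -36 + u^{2} - 32 L$ ($g{\left(u,L \right)} = \left(u u - 32 L\right) - 36 = \left(u^{2} - 32 L\right) - 36 = -36 + u^{2} - 32 L$)
$8 g{\left(T,I \right)} = 8 \left(-36 + 6^{2} - 2976\right) = 8 \left(-36 + 36 - 2976\right) = 8 \left(-2976\right) = -23808$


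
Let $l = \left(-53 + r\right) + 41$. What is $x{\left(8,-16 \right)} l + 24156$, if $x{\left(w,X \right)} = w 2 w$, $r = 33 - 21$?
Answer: $24156$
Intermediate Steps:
$r = 12$
$x{\left(w,X \right)} = 2 w^{2}$ ($x{\left(w,X \right)} = 2 w w = 2 w^{2}$)
$l = 0$ ($l = \left(-53 + 12\right) + 41 = -41 + 41 = 0$)
$x{\left(8,-16 \right)} l + 24156 = 2 \cdot 8^{2} \cdot 0 + 24156 = 2 \cdot 64 \cdot 0 + 24156 = 128 \cdot 0 + 24156 = 0 + 24156 = 24156$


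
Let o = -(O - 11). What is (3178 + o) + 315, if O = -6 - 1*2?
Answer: 3512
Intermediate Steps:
O = -8 (O = -6 - 2 = -8)
o = 19 (o = -(-8 - 11) = -1*(-19) = 19)
(3178 + o) + 315 = (3178 + 19) + 315 = 3197 + 315 = 3512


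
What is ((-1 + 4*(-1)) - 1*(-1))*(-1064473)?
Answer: 4257892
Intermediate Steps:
((-1 + 4*(-1)) - 1*(-1))*(-1064473) = ((-1 - 4) + 1)*(-1064473) = (-5 + 1)*(-1064473) = -4*(-1064473) = 4257892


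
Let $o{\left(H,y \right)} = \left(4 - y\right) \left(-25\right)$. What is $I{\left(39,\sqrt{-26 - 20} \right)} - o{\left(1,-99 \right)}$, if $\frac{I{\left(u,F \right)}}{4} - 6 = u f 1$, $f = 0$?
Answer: $2599$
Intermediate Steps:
$o{\left(H,y \right)} = -100 + 25 y$
$I{\left(u,F \right)} = 24$ ($I{\left(u,F \right)} = 24 + 4 u 0 \cdot 1 = 24 + 4 \cdot 0 \cdot 1 = 24 + 4 \cdot 0 = 24 + 0 = 24$)
$I{\left(39,\sqrt{-26 - 20} \right)} - o{\left(1,-99 \right)} = 24 - \left(-100 + 25 \left(-99\right)\right) = 24 - \left(-100 - 2475\right) = 24 - -2575 = 24 + 2575 = 2599$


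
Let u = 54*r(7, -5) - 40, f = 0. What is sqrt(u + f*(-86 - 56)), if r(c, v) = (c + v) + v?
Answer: I*sqrt(202) ≈ 14.213*I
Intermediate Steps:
r(c, v) = c + 2*v
u = -202 (u = 54*(7 + 2*(-5)) - 40 = 54*(7 - 10) - 40 = 54*(-3) - 40 = -162 - 40 = -202)
sqrt(u + f*(-86 - 56)) = sqrt(-202 + 0*(-86 - 56)) = sqrt(-202 + 0*(-142)) = sqrt(-202 + 0) = sqrt(-202) = I*sqrt(202)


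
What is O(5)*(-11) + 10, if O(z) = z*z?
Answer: -265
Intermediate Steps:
O(z) = z²
O(5)*(-11) + 10 = 5²*(-11) + 10 = 25*(-11) + 10 = -275 + 10 = -265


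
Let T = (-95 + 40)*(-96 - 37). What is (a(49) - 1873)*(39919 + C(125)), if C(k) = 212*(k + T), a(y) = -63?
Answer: -3130897264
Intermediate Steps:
T = 7315 (T = -55*(-133) = 7315)
C(k) = 1550780 + 212*k (C(k) = 212*(k + 7315) = 212*(7315 + k) = 1550780 + 212*k)
(a(49) - 1873)*(39919 + C(125)) = (-63 - 1873)*(39919 + (1550780 + 212*125)) = -1936*(39919 + (1550780 + 26500)) = -1936*(39919 + 1577280) = -1936*1617199 = -3130897264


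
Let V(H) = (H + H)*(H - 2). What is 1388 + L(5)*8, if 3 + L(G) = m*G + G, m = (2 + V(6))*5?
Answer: 11404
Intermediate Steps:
V(H) = 2*H*(-2 + H) (V(H) = (2*H)*(-2 + H) = 2*H*(-2 + H))
m = 250 (m = (2 + 2*6*(-2 + 6))*5 = (2 + 2*6*4)*5 = (2 + 48)*5 = 50*5 = 250)
L(G) = -3 + 251*G (L(G) = -3 + (250*G + G) = -3 + 251*G)
1388 + L(5)*8 = 1388 + (-3 + 251*5)*8 = 1388 + (-3 + 1255)*8 = 1388 + 1252*8 = 1388 + 10016 = 11404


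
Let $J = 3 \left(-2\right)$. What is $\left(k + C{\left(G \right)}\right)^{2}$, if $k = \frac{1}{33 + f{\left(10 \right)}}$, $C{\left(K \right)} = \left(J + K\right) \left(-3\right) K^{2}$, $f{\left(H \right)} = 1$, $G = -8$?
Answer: $\frac{8352680449}{1156} \approx 7.2255 \cdot 10^{6}$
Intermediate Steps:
$J = -6$
$C{\left(K \right)} = K^{2} \left(18 - 3 K\right)$ ($C{\left(K \right)} = \left(-6 + K\right) \left(-3\right) K^{2} = \left(18 - 3 K\right) K^{2} = K^{2} \left(18 - 3 K\right)$)
$k = \frac{1}{34}$ ($k = \frac{1}{33 + 1} = \frac{1}{34} \approx 0.029412$)
$\left(k + C{\left(G \right)}\right)^{2} = \left(\frac{1}{34} + 3 \left(-8\right)^{2} \left(6 - -8\right)\right)^{2} = \left(\frac{1}{34} + 3 \cdot 64 \left(6 + 8\right)\right)^{2} = \left(\frac{1}{34} + 3 \cdot 64 \cdot 14\right)^{2} = \left(\frac{1}{34} + 2688\right)^{2} = \left(\frac{91393}{34}\right)^{2} = \frac{8352680449}{1156}$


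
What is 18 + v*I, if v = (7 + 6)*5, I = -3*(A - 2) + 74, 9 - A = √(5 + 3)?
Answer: 3463 + 390*√2 ≈ 4014.5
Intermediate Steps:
A = 9 - 2*√2 (A = 9 - √(5 + 3) = 9 - √8 = 9 - 2*√2 ≈ 6.1716)
I = 53 + 6*√2 (I = -3*((9 - 2*√2) - 2) + 74 = -3*(7 - 2*√2) + 74 = (-21 + 6*√2) + 74 = 53 + 6*√2 ≈ 61.485)
v = 65 (v = 13*5 = 65)
18 + v*I = 18 + 65*(53 + 6*√2) = 18 + (3445 + 390*√2) = 3463 + 390*√2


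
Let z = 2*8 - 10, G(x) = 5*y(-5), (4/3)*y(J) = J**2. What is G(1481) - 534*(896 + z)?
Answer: -1926297/4 ≈ -4.8157e+5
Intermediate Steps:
y(J) = 3*J**2/4
G(x) = 375/4 (G(x) = 5*((3/4)*(-5)**2) = 5*((3/4)*25) = 5*(75/4) = 375/4)
z = 6 (z = 16 - 10 = 6)
G(1481) - 534*(896 + z) = 375/4 - 534*(896 + 6) = 375/4 - 534*902 = 375/4 - 481668 = -1926297/4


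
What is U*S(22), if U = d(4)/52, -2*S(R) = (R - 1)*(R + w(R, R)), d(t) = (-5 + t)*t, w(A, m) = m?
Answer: 462/13 ≈ 35.538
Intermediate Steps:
d(t) = t*(-5 + t)
S(R) = -R*(-1 + R) (S(R) = -(R - 1)*(R + R)/2 = -(-1 + R)*2*R/2 = -R*(-1 + R))
U = -1/13 (U = (4*(-5 + 4))/52 = (4*(-1))*(1/52) = -4*1/52 = -1/13 ≈ -0.076923)
U*S(22) = -22*(1 - 1*22)/13 = -22*(1 - 22)/13 = -22*(-21)/13 = -1/13*(-462) = 462/13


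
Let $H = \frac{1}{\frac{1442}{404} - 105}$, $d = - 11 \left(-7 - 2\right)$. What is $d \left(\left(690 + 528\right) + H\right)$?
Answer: $\frac{2470584600}{20489} \approx 1.2058 \cdot 10^{5}$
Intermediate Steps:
$d = 99$ ($d = \left(-11\right) \left(-9\right) = 99$)
$H = - \frac{202}{20489}$ ($H = \frac{1}{1442 \cdot \frac{1}{404} + \left(-311 + 206\right)} = \frac{1}{\frac{721}{202} - 105} = \frac{1}{- \frac{20489}{202}} = - \frac{202}{20489} \approx -0.009859$)
$d \left(\left(690 + 528\right) + H\right) = 99 \left(\left(690 + 528\right) - \frac{202}{20489}\right) = 99 \left(1218 - \frac{202}{20489}\right) = 99 \cdot \frac{24955400}{20489} = \frac{2470584600}{20489}$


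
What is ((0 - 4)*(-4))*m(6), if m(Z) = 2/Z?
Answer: 16/3 ≈ 5.3333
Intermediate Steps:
((0 - 4)*(-4))*m(6) = ((0 - 4)*(-4))*(2/6) = (-4*(-4))*(2*(⅙)) = 16*(⅓) = 16/3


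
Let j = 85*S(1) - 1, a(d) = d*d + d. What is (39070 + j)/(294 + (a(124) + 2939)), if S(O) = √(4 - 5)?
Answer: 39069/18733 + 85*I/18733 ≈ 2.0856 + 0.0045374*I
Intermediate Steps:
S(O) = I (S(O) = √(-1) = I)
a(d) = d + d² (a(d) = d² + d = d + d²)
j = -1 + 85*I (j = 85*I - 1 = -1 + 85*I ≈ -1.0 + 85.0*I)
(39070 + j)/(294 + (a(124) + 2939)) = (39070 + (-1 + 85*I))/(294 + (124*(1 + 124) + 2939)) = (39069 + 85*I)/(294 + (124*125 + 2939)) = (39069 + 85*I)/(294 + (15500 + 2939)) = (39069 + 85*I)/(294 + 18439) = (39069 + 85*I)/18733 = (39069 + 85*I)*(1/18733) = 39069/18733 + 85*I/18733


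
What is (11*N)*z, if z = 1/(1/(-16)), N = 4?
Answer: -704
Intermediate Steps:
z = -16 (z = 1/(-1/16) = -16)
(11*N)*z = (11*4)*(-16) = 44*(-16) = -704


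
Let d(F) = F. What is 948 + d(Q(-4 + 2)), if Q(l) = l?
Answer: 946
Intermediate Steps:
948 + d(Q(-4 + 2)) = 948 + (-4 + 2) = 948 - 2 = 946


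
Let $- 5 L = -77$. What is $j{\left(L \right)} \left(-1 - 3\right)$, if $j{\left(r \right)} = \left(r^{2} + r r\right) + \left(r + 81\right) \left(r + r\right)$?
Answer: $- \frac{344344}{25} \approx -13774.0$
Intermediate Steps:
$L = \frac{77}{5}$ ($L = \left(- \frac{1}{5}\right) \left(-77\right) = \frac{77}{5} \approx 15.4$)
$j{\left(r \right)} = 2 r^{2} + 2 r \left(81 + r\right)$ ($j{\left(r \right)} = \left(r^{2} + r^{2}\right) + \left(81 + r\right) 2 r = 2 r^{2} + 2 r \left(81 + r\right)$)
$j{\left(L \right)} \left(-1 - 3\right) = 2 \cdot \frac{77}{5} \left(81 + 2 \cdot \frac{77}{5}\right) \left(-1 - 3\right) = 2 \cdot \frac{77}{5} \left(81 + \frac{154}{5}\right) \left(-1 - 3\right) = 2 \cdot \frac{77}{5} \cdot \frac{559}{5} \left(-4\right) = \frac{86086}{25} \left(-4\right) = - \frac{344344}{25}$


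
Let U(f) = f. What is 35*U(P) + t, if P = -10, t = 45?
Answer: -305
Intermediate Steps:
35*U(P) + t = 35*(-10) + 45 = -350 + 45 = -305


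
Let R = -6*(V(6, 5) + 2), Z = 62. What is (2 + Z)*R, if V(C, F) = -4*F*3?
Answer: 22272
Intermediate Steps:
V(C, F) = -12*F
R = 348 (R = -6*(-12*5 + 2) = -6*(-60 + 2) = -6*(-58) = 348)
(2 + Z)*R = (2 + 62)*348 = 64*348 = 22272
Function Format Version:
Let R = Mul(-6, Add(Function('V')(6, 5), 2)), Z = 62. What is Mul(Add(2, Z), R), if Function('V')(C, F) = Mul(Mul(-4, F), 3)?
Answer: 22272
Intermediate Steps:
Function('V')(C, F) = Mul(-12, F)
R = 348 (R = Mul(-6, Add(Mul(-12, 5), 2)) = Mul(-6, Add(-60, 2)) = Mul(-6, -58) = 348)
Mul(Add(2, Z), R) = Mul(Add(2, 62), 348) = Mul(64, 348) = 22272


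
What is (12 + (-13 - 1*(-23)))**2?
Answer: 484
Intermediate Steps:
(12 + (-13 - 1*(-23)))**2 = (12 + (-13 + 23))**2 = (12 + 10)**2 = 22**2 = 484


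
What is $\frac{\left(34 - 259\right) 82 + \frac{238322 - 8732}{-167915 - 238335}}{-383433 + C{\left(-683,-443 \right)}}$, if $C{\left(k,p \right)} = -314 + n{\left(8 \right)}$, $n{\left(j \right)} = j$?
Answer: $\frac{249851403}{5196465625} \approx 0.048081$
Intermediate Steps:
$C{\left(k,p \right)} = -306$ ($C{\left(k,p \right)} = -314 + 8 = -306$)
$\frac{\left(34 - 259\right) 82 + \frac{238322 - 8732}{-167915 - 238335}}{-383433 + C{\left(-683,-443 \right)}} = \frac{\left(34 - 259\right) 82 + \frac{238322 - 8732}{-167915 - 238335}}{-383433 - 306} = \frac{\left(-225\right) 82 + \frac{229590}{-406250}}{-383739} = \left(-18450 + 229590 \left(- \frac{1}{406250}\right)\right) \left(- \frac{1}{383739}\right) = \left(-18450 - \frac{22959}{40625}\right) \left(- \frac{1}{383739}\right) = \left(- \frac{749554209}{40625}\right) \left(- \frac{1}{383739}\right) = \frac{249851403}{5196465625}$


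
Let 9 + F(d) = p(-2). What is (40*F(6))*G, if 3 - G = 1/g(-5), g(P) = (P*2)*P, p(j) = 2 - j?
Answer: -596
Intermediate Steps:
F(d) = -5 (F(d) = -9 + (2 - 1*(-2)) = -9 + (2 + 2) = -9 + 4 = -5)
g(P) = 2*P² (g(P) = (2*P)*P = 2*P²)
G = 149/50 (G = 3 - 1/(2*(-5)²) = 3 - 1/(2*25) = 3 - 1/50 = 149/50 ≈ 2.9800)
(40*F(6))*G = (40*(-5))*(149/50) = -200*149/50 = -596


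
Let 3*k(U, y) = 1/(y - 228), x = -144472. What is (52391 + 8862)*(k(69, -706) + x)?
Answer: -24795860312885/2802 ≈ -8.8493e+9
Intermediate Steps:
k(U, y) = 1/(3*(-228 + y)) (k(U, y) = 1/(3*(y - 228)) = 1/(3*(-228 + y)))
(52391 + 8862)*(k(69, -706) + x) = (52391 + 8862)*(1/(3*(-228 - 706)) - 144472) = 61253*((⅓)/(-934) - 144472) = 61253*((⅓)*(-1/934) - 144472) = 61253*(-1/2802 - 144472) = 61253*(-404810545/2802) = -24795860312885/2802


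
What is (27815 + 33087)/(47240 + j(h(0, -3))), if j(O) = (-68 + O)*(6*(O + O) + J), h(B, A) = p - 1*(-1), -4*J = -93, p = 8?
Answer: 243608/157985 ≈ 1.5420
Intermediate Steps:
J = 93/4 (J = -¼*(-93) = 93/4 ≈ 23.250)
h(B, A) = 9 (h(B, A) = 8 - 1*(-1) = 8 + 1 = 9)
j(O) = (-68 + O)*(93/4 + 12*O) (j(O) = (-68 + O)*(6*(O + O) + 93/4) = (-68 + O)*(6*(2*O) + 93/4) = (-68 + O)*(12*O + 93/4) = (-68 + O)*(93/4 + 12*O))
(27815 + 33087)/(47240 + j(h(0, -3))) = (27815 + 33087)/(47240 + (-1581 + 12*9² - 3171/4*9)) = 60902/(47240 + (-1581 + 12*81 - 28539/4)) = 60902/(47240 + (-1581 + 972 - 28539/4)) = 60902/(47240 - 30975/4) = 60902/(157985/4) = 60902*(4/157985) = 243608/157985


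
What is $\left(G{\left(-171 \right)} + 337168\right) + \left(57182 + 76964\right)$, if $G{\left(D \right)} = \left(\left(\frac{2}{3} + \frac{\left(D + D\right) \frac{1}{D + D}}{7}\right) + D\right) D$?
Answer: $\frac{3502916}{7} \approx 5.0042 \cdot 10^{5}$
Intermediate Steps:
$G{\left(D \right)} = D \left(\frac{17}{21} + D\right)$ ($G{\left(D \right)} = \left(\left(2 \cdot \frac{1}{3} + \frac{2 D}{2 D} \frac{1}{7}\right) + D\right) D = \left(\left(\frac{2}{3} + 2 D \frac{1}{2 D} \frac{1}{7}\right) + D\right) D = \left(\left(\frac{2}{3} + 1 \cdot \frac{1}{7}\right) + D\right) D = \left(\left(\frac{2}{3} + \frac{1}{7}\right) + D\right) D = \left(\frac{17}{21} + D\right) D = D \left(\frac{17}{21} + D\right)$)
$\left(G{\left(-171 \right)} + 337168\right) + \left(57182 + 76964\right) = \left(\frac{1}{21} \left(-171\right) \left(17 + 21 \left(-171\right)\right) + 337168\right) + \left(57182 + 76964\right) = \left(\frac{1}{21} \left(-171\right) \left(17 - 3591\right) + 337168\right) + 134146 = \left(\frac{1}{21} \left(-171\right) \left(-3574\right) + 337168\right) + 134146 = \left(\frac{203718}{7} + 337168\right) + 134146 = \frac{2563894}{7} + 134146 = \frac{3502916}{7}$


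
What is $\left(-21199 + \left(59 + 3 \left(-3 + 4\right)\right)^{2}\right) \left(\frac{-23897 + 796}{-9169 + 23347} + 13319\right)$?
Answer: $- \frac{1092287144585}{4726} \approx -2.3112 \cdot 10^{8}$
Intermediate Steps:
$\left(-21199 + \left(59 + 3 \left(-3 + 4\right)\right)^{2}\right) \left(\frac{-23897 + 796}{-9169 + 23347} + 13319\right) = \left(-21199 + \left(59 + 3 \cdot 1\right)^{2}\right) \left(- \frac{23101}{14178} + 13319\right) = \left(-21199 + \left(59 + 3\right)^{2}\right) \left(\left(-23101\right) \frac{1}{14178} + 13319\right) = \left(-21199 + 62^{2}\right) \left(- \frac{23101}{14178} + 13319\right) = \left(-21199 + 3844\right) \frac{188813681}{14178} = \left(-17355\right) \frac{188813681}{14178} = - \frac{1092287144585}{4726}$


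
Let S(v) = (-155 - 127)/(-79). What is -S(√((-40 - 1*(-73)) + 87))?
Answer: -282/79 ≈ -3.5696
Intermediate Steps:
S(v) = 282/79 (S(v) = -282*(-1/79) = 282/79)
-S(√((-40 - 1*(-73)) + 87)) = -1*282/79 = -282/79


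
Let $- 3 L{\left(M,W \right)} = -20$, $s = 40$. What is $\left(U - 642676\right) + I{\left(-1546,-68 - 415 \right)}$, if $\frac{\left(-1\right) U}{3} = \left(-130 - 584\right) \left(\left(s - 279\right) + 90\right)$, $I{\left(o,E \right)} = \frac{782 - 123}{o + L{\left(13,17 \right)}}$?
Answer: $- \frac{4441751389}{4618} \approx -9.6183 \cdot 10^{5}$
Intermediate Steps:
$L{\left(M,W \right)} = \frac{20}{3}$ ($L{\left(M,W \right)} = \left(- \frac{1}{3}\right) \left(-20\right) = \frac{20}{3}$)
$I{\left(o,E \right)} = \frac{659}{\frac{20}{3} + o}$ ($I{\left(o,E \right)} = \frac{782 - 123}{o + \frac{20}{3}} = \frac{659}{\frac{20}{3} + o}$)
$U = -319158$ ($U = - 3 \left(-130 - 584\right) \left(\left(40 - 279\right) + 90\right) = - 3 \left(- 714 \left(-239 + 90\right)\right) = - 3 \left(\left(-714\right) \left(-149\right)\right) = \left(-3\right) 106386 = -319158$)
$\left(U - 642676\right) + I{\left(-1546,-68 - 415 \right)} = \left(-319158 - 642676\right) + \frac{1977}{20 + 3 \left(-1546\right)} = -961834 + \frac{1977}{20 - 4638} = -961834 + \frac{1977}{-4618} = -961834 + 1977 \left(- \frac{1}{4618}\right) = -961834 - \frac{1977}{4618} = - \frac{4441751389}{4618}$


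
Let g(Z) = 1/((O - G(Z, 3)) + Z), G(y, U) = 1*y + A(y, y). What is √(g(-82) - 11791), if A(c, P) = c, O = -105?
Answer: I*√6237462/23 ≈ 108.59*I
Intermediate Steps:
G(y, U) = 2*y (G(y, U) = 1*y + y = y + y = 2*y)
g(Z) = 1/(-105 - Z) (g(Z) = 1/((-105 - 2*Z) + Z) = 1/(-105 - Z))
√(g(-82) - 11791) = √(-1/(105 - 82) - 11791) = √(-1/23 - 11791) = √(-271194/23) = I*√6237462/23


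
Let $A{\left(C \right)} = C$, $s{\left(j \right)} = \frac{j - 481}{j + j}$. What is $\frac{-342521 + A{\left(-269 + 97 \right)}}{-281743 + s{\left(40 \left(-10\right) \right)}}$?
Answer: $\frac{69600}{57221} \approx 1.2163$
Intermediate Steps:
$s{\left(j \right)} = \frac{-481 + j}{2 j}$
$\frac{-342521 + A{\left(-269 + 97 \right)}}{-281743 + s{\left(40 \left(-10\right) \right)}} = \frac{-342521 + \left(-269 + 97\right)}{-281743 + \frac{-481 + 40 \left(-10\right)}{2 \cdot 40 \left(-10\right)}} = \frac{-342521 - 172}{-281743 + \frac{-481 - 400}{2 \left(-400\right)}} = - \frac{342693}{-281743 + \frac{1}{2} \left(- \frac{1}{400}\right) \left(-881\right)} = - \frac{342693}{-281743 + \frac{881}{800}} = - \frac{342693}{- \frac{225393519}{800}} = \left(-342693\right) \left(- \frac{800}{225393519}\right) = \frac{69600}{57221}$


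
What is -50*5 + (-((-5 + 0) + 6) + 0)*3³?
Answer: -277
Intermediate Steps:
-50*5 + (-((-5 + 0) + 6) + 0)*3³ = -250 + (-(-5 + 6) + 0)*27 = -250 + (-1*1 + 0)*27 = -250 + (-1 + 0)*27 = -250 - 1*27 = -250 - 27 = -277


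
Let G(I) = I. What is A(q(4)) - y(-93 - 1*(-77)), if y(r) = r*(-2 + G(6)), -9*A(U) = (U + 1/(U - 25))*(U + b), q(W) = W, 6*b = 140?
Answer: 29482/567 ≈ 51.996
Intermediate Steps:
b = 70/3 (b = (⅙)*140 = 70/3 ≈ 23.333)
A(U) = -(70/3 + U)*(U + 1/(-25 + U))/9 (A(U) = -(U + 1/(U - 25))*(U + 70/3)/9 = -(U + 1/(-25 + U))*(70/3 + U)/9 = -(70/3 + U)*(U + 1/(-25 + U))/9)
y(r) = 4*r (y(r) = r*(-2 + 6) = r*4 = 4*r)
A(q(4)) - y(-93 - 1*(-77)) = (-70 - 3*4³ + 5*4² + 1747*4)/(27*(-25 + 4)) - 4*(-93 - 1*(-77)) = (1/27)*(-70 - 3*64 + 5*16 + 6988)/(-21) - 4*(-93 + 77) = (1/27)*(-1/21)*(-70 - 192 + 80 + 6988) - 4*(-16) = (1/27)*(-1/21)*6806 - 1*(-64) = -6806/567 + 64 = 29482/567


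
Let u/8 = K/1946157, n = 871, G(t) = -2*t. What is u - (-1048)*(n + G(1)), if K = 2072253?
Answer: 590801703936/648719 ≈ 9.1072e+5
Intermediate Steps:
u = 5526008/648719 (u = 8*(2072253/1946157) = 8*(2072253*(1/1946157)) = 8*(690751/648719) = 5526008/648719 ≈ 8.5183)
u - (-1048)*(n + G(1)) = 5526008/648719 - (-1048)*(871 - 2*1) = 5526008/648719 - (-1048)*(871 - 2) = 5526008/648719 - (-1048)*869 = 5526008/648719 - 1*(-910712) = 5526008/648719 + 910712 = 590801703936/648719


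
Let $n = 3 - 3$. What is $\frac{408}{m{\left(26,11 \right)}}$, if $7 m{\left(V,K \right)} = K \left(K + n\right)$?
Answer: $\frac{2856}{121} \approx 23.603$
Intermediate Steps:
$n = 0$ ($n = 3 - 3 = 0$)
$m{\left(V,K \right)} = \frac{K^{2}}{7}$ ($m{\left(V,K \right)} = \frac{K \left(K + 0\right)}{7} = \frac{K K}{7} = \frac{K^{2}}{7}$)
$\frac{408}{m{\left(26,11 \right)}} = \frac{408}{\frac{1}{7} \cdot 11^{2}} = \frac{408}{\frac{1}{7} \cdot 121} = \frac{408}{\frac{121}{7}} = 408 \cdot \frac{7}{121} = \frac{2856}{121}$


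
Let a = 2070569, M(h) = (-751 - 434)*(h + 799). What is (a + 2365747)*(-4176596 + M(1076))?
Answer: -28385639272836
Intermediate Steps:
M(h) = -946815 - 1185*h (M(h) = -1185*(799 + h) = -946815 - 1185*h)
(a + 2365747)*(-4176596 + M(1076)) = (2070569 + 2365747)*(-4176596 + (-946815 - 1185*1076)) = 4436316*(-4176596 + (-946815 - 1275060)) = 4436316*(-4176596 - 2221875) = 4436316*(-6398471) = -28385639272836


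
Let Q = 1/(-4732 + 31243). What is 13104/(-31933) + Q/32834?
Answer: -11406536296163/27796468602342 ≈ -0.41036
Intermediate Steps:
Q = 1/26511 ≈ 3.7720e-5
13104/(-31933) + Q/32834 = 13104/(-31933) + (1/26511)/32834 = 13104*(-1/31933) + (1/26511)*(1/32834) = -13104/31933 + 1/870462174 = -11406536296163/27796468602342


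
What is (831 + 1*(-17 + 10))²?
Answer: 678976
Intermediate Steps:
(831 + 1*(-17 + 10))² = (831 + 1*(-7))² = (831 - 7)² = 824² = 678976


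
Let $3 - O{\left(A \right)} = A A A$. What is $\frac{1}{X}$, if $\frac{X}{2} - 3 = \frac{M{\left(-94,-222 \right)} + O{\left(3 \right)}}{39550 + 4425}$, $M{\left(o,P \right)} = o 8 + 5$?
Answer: $\frac{43975}{262308} \approx 0.16765$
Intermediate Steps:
$M{\left(o,P \right)} = 5 + 8 o$ ($M{\left(o,P \right)} = 8 o + 5 = 5 + 8 o$)
$O{\left(A \right)} = 3 - A^{3}$ ($O{\left(A \right)} = 3 - A A A = 3 - A^{2} A = 3 - A^{3}$)
$X = \frac{262308}{43975}$ ($X = 6 + 2 \frac{\left(5 + 8 \left(-94\right)\right) + \left(3 - 3^{3}\right)}{39550 + 4425} = 6 + 2 \frac{\left(5 - 752\right) + \left(3 - 27\right)}{43975} = 6 + 2 \left(-747 + \left(3 - 27\right)\right) \frac{1}{43975} = 6 + 2 \left(-747 - 24\right) \frac{1}{43975} = 6 + 2 \left(\left(-771\right) \frac{1}{43975}\right) = 6 + 2 \left(- \frac{771}{43975}\right) = 6 - \frac{1542}{43975} = \frac{262308}{43975} \approx 5.9649$)
$\frac{1}{X} = \frac{1}{\frac{262308}{43975}} = \frac{43975}{262308}$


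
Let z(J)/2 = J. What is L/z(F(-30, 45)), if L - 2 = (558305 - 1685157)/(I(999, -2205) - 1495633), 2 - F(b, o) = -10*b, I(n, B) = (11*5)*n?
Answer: -1002057/214662512 ≈ -0.0046681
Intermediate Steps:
I(n, B) = 55*n
F(b, o) = 2 + 10*b (F(b, o) = 2 - (-10)*b = 2 + 10*b)
z(J) = 2*J
L = 1002057/360172 (L = 2 + (558305 - 1685157)/(55*999 - 1495633) = 2 - 1126852/(54945 - 1495633) = 2 - 1126852/(-1440688) = 2 - 1126852*(-1/1440688) = 2 + 281713/360172 = 1002057/360172 ≈ 2.7822)
L/z(F(-30, 45)) = 1002057/(360172*((2*(2 + 10*(-30))))) = 1002057/(360172*((2*(2 - 300)))) = 1002057/(360172*((2*(-298)))) = (1002057/360172)/(-596) = (1002057/360172)*(-1/596) = -1002057/214662512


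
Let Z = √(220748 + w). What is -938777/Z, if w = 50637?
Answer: -938777*√271385/271385 ≈ -1802.1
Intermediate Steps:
Z = √271385 (Z = √(220748 + 50637) = √271385 ≈ 520.95)
-938777/Z = -938777/(√271385) = -938777*√271385/271385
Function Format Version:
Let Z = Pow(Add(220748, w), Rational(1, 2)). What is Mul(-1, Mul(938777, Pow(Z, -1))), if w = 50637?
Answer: Mul(Rational(-938777, 271385), Pow(271385, Rational(1, 2))) ≈ -1802.1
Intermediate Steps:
Z = Pow(271385, Rational(1, 2)) (Z = Pow(Add(220748, 50637), Rational(1, 2)) = Pow(271385, Rational(1, 2)) ≈ 520.95)
Mul(-1, Mul(938777, Pow(Z, -1))) = Mul(-1, Mul(938777, Pow(Pow(271385, Rational(1, 2)), -1))) = Mul(-1, Mul(938777, Mul(Rational(1, 271385), Pow(271385, Rational(1, 2))))) = Mul(-1, Mul(Rational(938777, 271385), Pow(271385, Rational(1, 2)))) = Mul(Rational(-938777, 271385), Pow(271385, Rational(1, 2)))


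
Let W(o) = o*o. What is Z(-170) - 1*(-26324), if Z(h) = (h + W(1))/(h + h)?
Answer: 8950329/340 ≈ 26325.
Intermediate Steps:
W(o) = o²
Z(h) = (1 + h)/(2*h) (Z(h) = (h + 1²)/(h + h) = (h + 1)/((2*h)) = (1 + h)*(1/(2*h)) = (1 + h)/(2*h))
Z(-170) - 1*(-26324) = (½)*(1 - 170)/(-170) - 1*(-26324) = (½)*(-1/170)*(-169) + 26324 = 169/340 + 26324 = 8950329/340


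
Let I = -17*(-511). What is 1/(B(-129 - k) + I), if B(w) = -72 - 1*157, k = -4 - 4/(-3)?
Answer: 1/8458 ≈ 0.00011823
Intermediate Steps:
I = 8687
k = -8/3 (k = -4 - 4*(-1)/3 = -4 - 2*(-⅔) = -4 + 4/3 = -8/3 ≈ -2.6667)
B(w) = -229 (B(w) = -72 - 157 = -229)
1/(B(-129 - k) + I) = 1/(-229 + 8687) = 1/8458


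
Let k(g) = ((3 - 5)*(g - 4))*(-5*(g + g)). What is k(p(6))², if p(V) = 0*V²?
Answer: 0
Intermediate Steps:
p(V) = 0
k(g) = -10*g*(8 - 2*g) (k(g) = (-2*(-4 + g))*(-10*g) = (8 - 2*g)*(-10*g) = -10*g*(8 - 2*g))
k(p(6))² = (20*0*(-4 + 0))² = (20*0*(-4))² = 0² = 0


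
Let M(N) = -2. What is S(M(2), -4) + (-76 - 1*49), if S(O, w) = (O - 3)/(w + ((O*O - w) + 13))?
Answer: -2130/17 ≈ -125.29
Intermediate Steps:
S(O, w) = (-3 + O)/(13 + O²) (S(O, w) = (-3 + O)/(w + ((O² - w) + 13)) = (-3 + O)/(w + (13 + O² - w)) = (-3 + O)/(13 + O²))
S(M(2), -4) + (-76 - 1*49) = (-3 - 2)/(13 + (-2)²) + (-76 - 1*49) = -5/(13 + 4) + (-76 - 49) = -5/17 - 125 = -2130/17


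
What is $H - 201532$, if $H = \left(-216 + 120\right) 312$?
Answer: $-231484$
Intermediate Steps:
$H = -29952$ ($H = \left(-96\right) 312 = -29952$)
$H - 201532 = -29952 - 201532 = -231484$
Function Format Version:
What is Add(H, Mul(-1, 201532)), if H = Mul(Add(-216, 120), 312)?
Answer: -231484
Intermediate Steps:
H = -29952 (H = Mul(-96, 312) = -29952)
Add(H, Mul(-1, 201532)) = Add(-29952, Mul(-1, 201532)) = Add(-29952, -201532) = -231484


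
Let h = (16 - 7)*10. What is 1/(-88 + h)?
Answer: 1/2 ≈ 0.50000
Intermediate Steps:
h = 90 (h = 9*10 = 90)
1/(-88 + h) = 1/(-88 + 90) = 1/2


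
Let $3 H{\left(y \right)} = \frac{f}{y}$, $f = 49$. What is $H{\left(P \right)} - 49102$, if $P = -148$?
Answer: $- \frac{21801337}{444} \approx -49102.0$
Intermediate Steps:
$H{\left(y \right)} = \frac{49}{3 y}$ ($H{\left(y \right)} = \frac{49 \frac{1}{y}}{3} = \frac{49}{3 y}$)
$H{\left(P \right)} - 49102 = \frac{49}{3 \left(-148\right)} - 49102 = \frac{49}{3} \left(- \frac{1}{148}\right) - 49102 = - \frac{49}{444} - 49102 = - \frac{21801337}{444}$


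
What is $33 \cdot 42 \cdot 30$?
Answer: $41580$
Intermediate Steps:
$33 \cdot 42 \cdot 30 = 1386 \cdot 30 = 41580$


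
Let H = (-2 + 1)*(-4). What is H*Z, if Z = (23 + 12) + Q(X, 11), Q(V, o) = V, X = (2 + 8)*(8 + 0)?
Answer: 460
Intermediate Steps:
X = 80 (X = 10*8 = 80)
Z = 115 (Z = (23 + 12) + 80 = 35 + 80 = 115)
H = 4 (H = -1*(-4) = 4)
H*Z = 4*115 = 460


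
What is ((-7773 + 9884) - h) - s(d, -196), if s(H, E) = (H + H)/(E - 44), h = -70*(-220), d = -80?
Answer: -39869/3 ≈ -13290.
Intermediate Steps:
h = 15400
s(H, E) = 2*H/(-44 + E) (s(H, E) = (2*H)/(-44 + E) = 2*H/(-44 + E))
((-7773 + 9884) - h) - s(d, -196) = ((-7773 + 9884) - 1*15400) - 2*(-80)/(-44 - 196) = (2111 - 15400) - 2*(-80)/(-240) = -13289 - 2*(-80)*(-1)/240 = -13289 - 1*⅔ = -13289 - ⅔ = -39869/3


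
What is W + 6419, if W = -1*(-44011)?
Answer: 50430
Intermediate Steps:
W = 44011
W + 6419 = 44011 + 6419 = 50430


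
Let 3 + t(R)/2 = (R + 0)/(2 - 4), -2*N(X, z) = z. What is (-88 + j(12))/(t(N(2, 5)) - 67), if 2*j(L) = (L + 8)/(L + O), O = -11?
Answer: 52/47 ≈ 1.1064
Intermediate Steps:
N(X, z) = -z/2
t(R) = -6 - R (t(R) = -6 + 2*((R + 0)/(2 - 4)) = -6 + 2*(R/(-2)) = -6 + 2*(R*(-1/2)) = -6 + 2*(-R/2) = -6 - R)
j(L) = (8 + L)/(2*(-11 + L)) (j(L) = ((L + 8)/(L - 11))/2 = ((8 + L)/(-11 + L))/2 = (8 + L)/(2*(-11 + L)))
(-88 + j(12))/(t(N(2, 5)) - 67) = (-88 + (8 + 12)/(2*(-11 + 12)))/((-6 - (-1)*5/2) - 67) = (-88 + (1/2)*20/1)/((-6 - 1*(-5/2)) - 67) = (-88 + (1/2)*1*20)/((-6 + 5/2) - 67) = (-88 + 10)/(-7/2 - 67) = -78/(-141/2) = -78*(-2/141) = 52/47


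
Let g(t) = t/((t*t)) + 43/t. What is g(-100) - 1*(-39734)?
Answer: 993339/25 ≈ 39734.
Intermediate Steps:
g(t) = 44/t (g(t) = t/(t**2) + 43/t = t/t**2 + 43/t = 1/t + 43/t = 44/t)
g(-100) - 1*(-39734) = 44/(-100) - 1*(-39734) = 44*(-1/100) + 39734 = -11/25 + 39734 = 993339/25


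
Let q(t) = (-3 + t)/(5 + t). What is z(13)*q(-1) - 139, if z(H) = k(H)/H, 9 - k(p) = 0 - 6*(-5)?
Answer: -1786/13 ≈ -137.38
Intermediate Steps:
k(p) = -21 (k(p) = 9 - (0 - 6*(-5)) = 9 - (0 - 1*(-30)) = 9 - (0 + 30) = 9 - 1*30 = 9 - 30 = -21)
z(H) = -21/H
q(t) = (-3 + t)/(5 + t)
z(13)*q(-1) - 139 = (-21/13)*((-3 - 1)/(5 - 1)) - 139 = (-21*1/13)*(-4/4) - 139 = -21*(-4)/52 - 139 = -21/13*(-1) - 139 = 21/13 - 139 = -1786/13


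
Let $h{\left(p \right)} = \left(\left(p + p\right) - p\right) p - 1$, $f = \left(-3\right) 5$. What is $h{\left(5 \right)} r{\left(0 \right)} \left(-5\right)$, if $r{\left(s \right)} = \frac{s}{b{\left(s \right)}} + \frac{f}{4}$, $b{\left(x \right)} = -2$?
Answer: $450$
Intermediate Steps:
$f = -15$
$h{\left(p \right)} = -1 + p^{2}$ ($h{\left(p \right)} = \left(2 p - p\right) p - 1 = p p - 1 = p^{2} - 1 = -1 + p^{2}$)
$r{\left(s \right)} = - \frac{15}{4} - \frac{s}{2}$ ($r{\left(s \right)} = \frac{s}{-2} - \frac{15}{4} = s \left(- \frac{1}{2}\right) - \frac{15}{4} = - \frac{s}{2} - \frac{15}{4} = - \frac{15}{4} - \frac{s}{2}$)
$h{\left(5 \right)} r{\left(0 \right)} \left(-5\right) = \left(-1 + 5^{2}\right) \left(- \frac{15}{4} - 0\right) \left(-5\right) = \left(-1 + 25\right) \left(- \frac{15}{4} + 0\right) \left(-5\right) = 24 \left(- \frac{15}{4}\right) \left(-5\right) = \left(-90\right) \left(-5\right) = 450$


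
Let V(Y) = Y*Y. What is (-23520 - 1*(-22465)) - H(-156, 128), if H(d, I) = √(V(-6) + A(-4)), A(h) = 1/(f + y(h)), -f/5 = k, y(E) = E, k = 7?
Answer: -1055 - √54717/39 ≈ -1061.0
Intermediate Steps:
f = -35 (f = -5*7 = -35)
A(h) = 1/(-35 + h)
V(Y) = Y²
H(d, I) = √54717/39 (H(d, I) = √((-6)² + 1/(-35 - 4)) = √(36 + 1/(-39)) = √(36 - 1/39) = √(1403/39) = √54717/39)
(-23520 - 1*(-22465)) - H(-156, 128) = (-23520 - 1*(-22465)) - √54717/39 = (-23520 + 22465) - √54717/39 = -1055 - √54717/39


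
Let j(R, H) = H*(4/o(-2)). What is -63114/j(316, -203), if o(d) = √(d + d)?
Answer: 31557*I/203 ≈ 155.45*I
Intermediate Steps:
o(d) = √2*√d (o(d) = √(2*d) = √2*√d)
j(R, H) = -2*I*H (j(R, H) = H*(4/((√2*√(-2)))) = H*(4/((√2*(I*√2)))) = H*(4/((2*I))) = H*(4*(-I/2)) = H*(-2*I) = -2*I*H)
-63114/j(316, -203) = -63114*(-I/406) = -(-31557)*I/203 = 31557*I/203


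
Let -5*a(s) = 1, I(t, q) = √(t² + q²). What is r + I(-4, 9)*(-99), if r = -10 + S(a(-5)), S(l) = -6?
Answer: -16 - 99*√97 ≈ -991.04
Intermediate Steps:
I(t, q) = √(q² + t²)
a(s) = -⅕ (a(s) = -⅕*1 = -⅕)
r = -16 (r = -10 - 6 = -16)
r + I(-4, 9)*(-99) = -16 + √(9² + (-4)²)*(-99) = -16 + √(81 + 16)*(-99) = -16 + √97*(-99) = -16 - 99*√97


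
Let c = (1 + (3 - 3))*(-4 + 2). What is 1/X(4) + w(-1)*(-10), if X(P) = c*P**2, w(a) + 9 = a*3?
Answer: 3839/32 ≈ 119.97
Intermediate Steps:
w(a) = -9 + 3*a (w(a) = -9 + a*3 = -9 + 3*a)
c = -2 (c = (1 + 0)*(-2) = 1*(-2) = -2)
X(P) = -2*P**2
1/X(4) + w(-1)*(-10) = 1/(-2*4**2) + (-9 + 3*(-1))*(-10) = 1/(-2*16) + (-9 - 3)*(-10) = 1/(-32) - 12*(-10) = -1/32 + 120 = 3839/32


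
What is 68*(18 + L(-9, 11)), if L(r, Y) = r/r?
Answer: 1292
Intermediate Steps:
L(r, Y) = 1
68*(18 + L(-9, 11)) = 68*(18 + 1) = 68*19 = 1292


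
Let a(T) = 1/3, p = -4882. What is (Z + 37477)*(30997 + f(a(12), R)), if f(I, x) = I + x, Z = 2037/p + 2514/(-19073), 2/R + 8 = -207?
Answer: 34884231676963757501/30029389485 ≈ 1.1617e+9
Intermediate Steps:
R = -2/215 (R = 2/(-8 - 207) = 2/(-215) = 2*(-1/215) = -2/215 ≈ -0.0093023)
a(T) = ⅓
Z = -51125049/93114386 (Z = 2037/(-4882) + 2514/(-19073) = 2037*(-1/4882) + 2514*(-1/19073) = -2037/4882 - 2514/19073 = -51125049/93114386 ≈ -0.54906)
(Z + 37477)*(30997 + f(a(12), R)) = (-51125049/93114386 + 37477)*(30997 + (⅓ - 2/215)) = 3489596719073*(30997 + 209/645)/93114386 = (3489596719073/93114386)*(19993274/645) = 34884231676963757501/30029389485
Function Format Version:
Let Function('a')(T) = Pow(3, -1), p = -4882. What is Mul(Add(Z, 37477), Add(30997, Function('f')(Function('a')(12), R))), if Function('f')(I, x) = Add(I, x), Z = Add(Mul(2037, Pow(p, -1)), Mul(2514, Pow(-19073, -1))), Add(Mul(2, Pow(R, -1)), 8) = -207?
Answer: Rational(34884231676963757501, 30029389485) ≈ 1.1617e+9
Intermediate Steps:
R = Rational(-2, 215) (R = Mul(2, Pow(Add(-8, -207), -1)) = Mul(2, Pow(-215, -1)) = Mul(2, Rational(-1, 215)) = Rational(-2, 215) ≈ -0.0093023)
Function('a')(T) = Rational(1, 3)
Z = Rational(-51125049, 93114386) (Z = Add(Mul(2037, Pow(-4882, -1)), Mul(2514, Pow(-19073, -1))) = Add(Mul(2037, Rational(-1, 4882)), Mul(2514, Rational(-1, 19073))) = Add(Rational(-2037, 4882), Rational(-2514, 19073)) = Rational(-51125049, 93114386) ≈ -0.54906)
Mul(Add(Z, 37477), Add(30997, Function('f')(Function('a')(12), R))) = Mul(Add(Rational(-51125049, 93114386), 37477), Add(30997, Add(Rational(1, 3), Rational(-2, 215)))) = Mul(Rational(3489596719073, 93114386), Add(30997, Rational(209, 645))) = Mul(Rational(3489596719073, 93114386), Rational(19993274, 645)) = Rational(34884231676963757501, 30029389485)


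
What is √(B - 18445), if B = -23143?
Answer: 2*I*√10397 ≈ 203.93*I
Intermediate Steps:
√(B - 18445) = √(-23143 - 18445) = √(-41588) = 2*I*√10397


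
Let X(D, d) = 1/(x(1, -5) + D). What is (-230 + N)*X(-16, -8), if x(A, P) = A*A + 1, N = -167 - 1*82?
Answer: 479/14 ≈ 34.214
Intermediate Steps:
N = -249 (N = -167 - 82 = -249)
x(A, P) = 1 + A² (x(A, P) = A² + 1 = 1 + A²)
X(D, d) = 1/(2 + D) (X(D, d) = 1/((1 + 1²) + D) = 1/((1 + 1) + D) = 1/(2 + D))
(-230 + N)*X(-16, -8) = (-230 - 249)/(2 - 16) = -479/(-14) = -479*(-1/14) = 479/14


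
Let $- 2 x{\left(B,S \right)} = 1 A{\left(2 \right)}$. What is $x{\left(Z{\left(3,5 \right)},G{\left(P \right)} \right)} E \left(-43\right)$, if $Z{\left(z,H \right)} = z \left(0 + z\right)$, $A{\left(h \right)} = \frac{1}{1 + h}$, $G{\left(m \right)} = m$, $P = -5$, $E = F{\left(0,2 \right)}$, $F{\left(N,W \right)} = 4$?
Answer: $\frac{86}{3} \approx 28.667$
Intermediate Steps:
$E = 4$
$Z{\left(z,H \right)} = z^{2}$ ($Z{\left(z,H \right)} = z z = z^{2}$)
$x{\left(B,S \right)} = - \frac{1}{6}$ ($x{\left(B,S \right)} = - \frac{1 \frac{1}{1 + 2}}{2} = - \frac{1 \cdot \frac{1}{3}}{2} = \left(- \frac{1}{2}\right) \frac{1}{3} = - \frac{1}{6}$)
$x{\left(Z{\left(3,5 \right)},G{\left(P \right)} \right)} E \left(-43\right) = \left(- \frac{1}{6}\right) 4 \left(-43\right) = \left(- \frac{2}{3}\right) \left(-43\right) = \frac{86}{3}$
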